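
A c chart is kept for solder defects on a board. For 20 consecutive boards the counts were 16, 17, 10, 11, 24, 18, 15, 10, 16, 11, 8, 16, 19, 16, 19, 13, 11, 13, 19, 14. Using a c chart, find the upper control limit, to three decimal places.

26.341

c̄ = (16 + 17 + 10 + 11 + 24 + 18 + 15 + 10 + 16 + 11 + 8 + 16 + 19 + 16 + 19 + 13 + 11 + 13 + 19 + 14) / 20 = 296 / 20 = 14.8000
UCL = c̄ + 3√c̄ = 14.8000 + 3 × √14.8000 = 14.8000 + 3 × 3.8471 = 26.3412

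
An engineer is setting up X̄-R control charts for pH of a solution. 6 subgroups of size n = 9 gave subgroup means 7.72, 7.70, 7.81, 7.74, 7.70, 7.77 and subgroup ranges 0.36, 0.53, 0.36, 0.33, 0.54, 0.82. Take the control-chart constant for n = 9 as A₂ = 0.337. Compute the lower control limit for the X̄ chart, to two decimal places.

X̄̄ = (7.72 + 7.70 + 7.81 + 7.74 + 7.70 + 7.77) / 6 = 46.4400 / 6 = 7.7400
R̄ = (0.36 + 0.53 + 0.36 + 0.33 + 0.54 + 0.82) / 6 = 2.9400 / 6 = 0.4900
LCL = X̄̄ − A₂·R̄ = 7.7400 − 0.337 × 0.4900 = 7.5749

7.57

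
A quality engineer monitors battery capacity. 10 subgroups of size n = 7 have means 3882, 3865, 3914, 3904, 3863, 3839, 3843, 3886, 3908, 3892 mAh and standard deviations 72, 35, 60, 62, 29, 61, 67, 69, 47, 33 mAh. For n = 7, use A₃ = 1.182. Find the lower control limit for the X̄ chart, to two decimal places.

3816.36

X̄̄ = (3882 + 3865 + 3914 + 3904 + 3863 + 3839 + 3843 + 3886 + 3908 + 3892) / 10 = 3879.6000
s̄ = (72 + 35 + 60 + 62 + 29 + 61 + 67 + 69 + 47 + 33) / 10 = 53.5000
LCL = X̄̄ − A₃·s̄ = 3879.6000 − 1.182 × 53.5000 = 3816.3630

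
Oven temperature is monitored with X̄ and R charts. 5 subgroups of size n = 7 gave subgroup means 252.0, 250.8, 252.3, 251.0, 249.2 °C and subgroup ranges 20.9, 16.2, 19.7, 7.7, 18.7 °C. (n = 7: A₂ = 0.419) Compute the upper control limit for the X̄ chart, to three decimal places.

258.032

X̄̄ = (252.0 + 250.8 + 252.3 + 251.0 + 249.2) / 5 = 1255.3000 / 5 = 251.0600
R̄ = (20.9 + 16.2 + 19.7 + 7.7 + 18.7) / 5 = 83.2000 / 5 = 16.6400
UCL = X̄̄ + A₂·R̄ = 251.0600 + 0.419 × 16.6400 = 258.0322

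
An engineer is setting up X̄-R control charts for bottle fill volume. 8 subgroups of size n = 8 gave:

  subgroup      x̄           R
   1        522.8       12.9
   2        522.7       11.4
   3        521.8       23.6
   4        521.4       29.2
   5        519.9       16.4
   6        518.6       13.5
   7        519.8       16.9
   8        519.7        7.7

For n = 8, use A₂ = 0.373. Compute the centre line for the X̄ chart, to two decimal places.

520.84

X̄̄ = (522.8 + 522.7 + 521.8 + 521.4 + 519.9 + 518.6 + 519.8 + 519.7) / 8 = 4166.7000 / 8 = 520.8375
CL = X̄̄ = 520.8375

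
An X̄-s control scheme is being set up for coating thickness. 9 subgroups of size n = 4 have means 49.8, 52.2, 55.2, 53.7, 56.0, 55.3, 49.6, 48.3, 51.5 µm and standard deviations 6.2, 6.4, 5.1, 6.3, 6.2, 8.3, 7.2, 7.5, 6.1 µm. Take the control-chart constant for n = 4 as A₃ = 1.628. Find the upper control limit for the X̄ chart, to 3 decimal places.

X̄̄ = (49.8 + 52.2 + 55.2 + 53.7 + 56.0 + 55.3 + 49.6 + 48.3 + 51.5) / 9 = 52.4000
s̄ = (6.2 + 6.4 + 5.1 + 6.3 + 6.2 + 8.3 + 7.2 + 7.5 + 6.1) / 9 = 6.5889
UCL = X̄̄ + A₃·s̄ = 52.4000 + 1.628 × 6.5889 = 63.1267

63.127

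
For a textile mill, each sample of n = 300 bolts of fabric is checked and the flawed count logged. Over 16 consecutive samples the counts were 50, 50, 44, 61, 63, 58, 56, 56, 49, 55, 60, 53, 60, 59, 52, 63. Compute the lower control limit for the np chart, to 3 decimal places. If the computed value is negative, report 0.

p̄ = Σdᵢ / (k·n) = 889 / (16 × 300) = 0.18521
LCL = np̄ − 3·√(np̄(1−p̄)) = 55.5625 − 3 × 6.7284 = 35.3772

35.377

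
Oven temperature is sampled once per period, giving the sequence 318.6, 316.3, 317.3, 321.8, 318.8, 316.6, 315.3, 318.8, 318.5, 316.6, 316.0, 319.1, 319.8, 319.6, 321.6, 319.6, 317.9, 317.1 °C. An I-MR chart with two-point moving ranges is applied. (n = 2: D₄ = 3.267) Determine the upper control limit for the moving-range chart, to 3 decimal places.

Moving ranges: 2.3, 1.0, 4.5, 3.0, 2.2, 1.3, 3.5, 0.3, 1.9, 0.6, 3.1, 0.7, 0.2, 2.0, 2.0, 1.7, 0.8; M̄R̄ = 31.1000 / 17 = 1.8294
UCL_MR = D₄·M̄R̄ = 3.267 × 1.8294 = 5.9767

5.977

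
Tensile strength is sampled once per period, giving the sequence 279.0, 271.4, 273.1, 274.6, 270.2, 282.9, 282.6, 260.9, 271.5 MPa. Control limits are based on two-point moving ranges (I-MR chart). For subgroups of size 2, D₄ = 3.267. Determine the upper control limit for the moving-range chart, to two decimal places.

24.71

Moving ranges: 7.6, 1.7, 1.5, 4.4, 12.7, 0.3, 21.7, 10.6; M̄R̄ = 60.5000 / 8 = 7.5625
UCL_MR = D₄·M̄R̄ = 3.267 × 7.5625 = 24.7067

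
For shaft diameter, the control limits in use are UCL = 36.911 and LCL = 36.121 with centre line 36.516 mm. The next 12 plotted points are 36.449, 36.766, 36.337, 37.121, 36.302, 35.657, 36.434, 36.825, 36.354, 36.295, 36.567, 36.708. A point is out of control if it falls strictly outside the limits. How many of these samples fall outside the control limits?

2

Compare each point to [36.121, 36.911]: sample 4 = 37.121 > UCL; sample 6 = 35.657 < LCL.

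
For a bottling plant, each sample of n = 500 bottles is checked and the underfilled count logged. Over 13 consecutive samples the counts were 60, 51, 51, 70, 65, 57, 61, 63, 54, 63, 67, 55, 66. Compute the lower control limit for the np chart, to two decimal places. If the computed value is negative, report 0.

p̄ = Σdᵢ / (k·n) = 783 / (13 × 500) = 0.12046
LCL = np̄ − 3·√(np̄(1−p̄)) = 60.2308 − 3 × 7.2784 = 38.3955

38.40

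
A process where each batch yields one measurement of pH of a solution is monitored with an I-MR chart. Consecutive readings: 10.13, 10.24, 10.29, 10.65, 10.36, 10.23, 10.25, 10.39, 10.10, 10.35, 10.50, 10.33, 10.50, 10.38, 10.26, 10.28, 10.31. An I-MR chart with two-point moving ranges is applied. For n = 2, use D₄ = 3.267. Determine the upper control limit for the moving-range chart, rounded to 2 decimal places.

0.49

Moving ranges: 0.11, 0.05, 0.36, 0.29, 0.13, 0.02, 0.14, 0.29, 0.25, 0.15, 0.17, 0.17, 0.12, 0.12, 0.02, 0.03; M̄R̄ = 2.4200 / 16 = 0.1512
UCL_MR = D₄·M̄R̄ = 3.267 × 0.1512 = 0.4941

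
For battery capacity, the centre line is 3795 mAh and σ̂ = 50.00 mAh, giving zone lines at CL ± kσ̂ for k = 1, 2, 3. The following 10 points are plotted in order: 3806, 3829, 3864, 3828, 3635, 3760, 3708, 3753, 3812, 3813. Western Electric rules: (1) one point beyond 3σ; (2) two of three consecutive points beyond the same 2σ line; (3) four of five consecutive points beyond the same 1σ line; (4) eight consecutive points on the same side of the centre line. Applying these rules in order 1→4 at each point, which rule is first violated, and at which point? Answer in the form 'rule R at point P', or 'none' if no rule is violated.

rule 1 at point 5

Zone of each point (C = within 1σ̂, B = 1σ̂–2σ̂, A = 2σ̂–3σ̂, * = beyond 3σ̂; sign = side of CL): 1:+C, 2:+C, 3:+B, 4:+C, 5:-*, 6:-C, 7:-B, 8:-C, 9:+C, 10:+C
Rule 1 (one point beyond the 3σ limits) is satisfied at point 5.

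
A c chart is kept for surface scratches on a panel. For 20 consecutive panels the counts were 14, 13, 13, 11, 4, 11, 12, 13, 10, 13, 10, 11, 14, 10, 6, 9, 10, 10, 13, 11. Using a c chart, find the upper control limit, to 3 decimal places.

c̄ = (14 + 13 + 13 + 11 + 4 + 11 + 12 + 13 + 10 + 13 + 10 + 11 + 14 + 10 + 6 + 9 + 10 + 10 + 13 + 11) / 20 = 218 / 20 = 10.9000
UCL = c̄ + 3√c̄ = 10.9000 + 3 × √10.9000 = 10.9000 + 3 × 3.3015 = 20.8045

20.805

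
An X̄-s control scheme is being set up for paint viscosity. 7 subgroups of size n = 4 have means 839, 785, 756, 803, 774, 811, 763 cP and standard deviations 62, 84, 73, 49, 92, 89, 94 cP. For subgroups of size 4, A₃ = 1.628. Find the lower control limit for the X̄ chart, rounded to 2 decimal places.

X̄̄ = (839 + 785 + 756 + 803 + 774 + 811 + 763) / 7 = 790.1429
s̄ = (62 + 84 + 73 + 49 + 92 + 89 + 94) / 7 = 77.5714
LCL = X̄̄ − A₃·s̄ = 790.1429 − 1.628 × 77.5714 = 663.8566

663.86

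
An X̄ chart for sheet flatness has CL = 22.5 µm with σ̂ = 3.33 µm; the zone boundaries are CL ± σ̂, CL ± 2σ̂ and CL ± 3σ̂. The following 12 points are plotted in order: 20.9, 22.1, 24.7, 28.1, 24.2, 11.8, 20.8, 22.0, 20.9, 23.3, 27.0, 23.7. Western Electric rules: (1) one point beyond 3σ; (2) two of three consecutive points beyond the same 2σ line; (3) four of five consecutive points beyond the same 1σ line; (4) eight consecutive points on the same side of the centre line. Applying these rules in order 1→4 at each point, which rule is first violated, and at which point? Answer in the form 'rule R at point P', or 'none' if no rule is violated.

Zone of each point (C = within 1σ̂, B = 1σ̂–2σ̂, A = 2σ̂–3σ̂, * = beyond 3σ̂; sign = side of CL): 1:-C, 2:-C, 3:+C, 4:+B, 5:+C, 6:-*, 7:-C, 8:-C, 9:-C, 10:+C, 11:+B, 12:+C
Rule 1 (one point beyond the 3σ limits) is satisfied at point 6.

rule 1 at point 6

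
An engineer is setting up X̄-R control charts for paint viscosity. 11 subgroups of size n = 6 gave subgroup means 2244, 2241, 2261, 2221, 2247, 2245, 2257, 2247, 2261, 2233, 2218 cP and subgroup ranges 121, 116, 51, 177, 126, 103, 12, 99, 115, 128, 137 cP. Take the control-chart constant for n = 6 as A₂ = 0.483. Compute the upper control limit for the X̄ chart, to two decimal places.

X̄̄ = (2244 + 2241 + 2261 + 2221 + 2247 + 2245 + 2257 + 2247 + 2261 + 2233 + 2218) / 11 = 24675.0000 / 11 = 2243.1818
R̄ = (121 + 116 + 51 + 177 + 126 + 103 + 12 + 99 + 115 + 128 + 137) / 11 = 1185.0000 / 11 = 107.7273
UCL = X̄̄ + A₂·R̄ = 2243.1818 + 0.483 × 107.7273 = 2295.2141

2295.21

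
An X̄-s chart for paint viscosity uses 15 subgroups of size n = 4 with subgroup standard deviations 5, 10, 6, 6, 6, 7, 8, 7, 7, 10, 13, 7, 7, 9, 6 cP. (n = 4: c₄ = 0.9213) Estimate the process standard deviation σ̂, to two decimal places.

s̄ = (5 + 10 + 6 + 6 + 6 + 7 + 8 + 7 + 7 + 10 + 13 + 7 + 7 + 9 + 6) / 15 = 7.6000
σ̂ = s̄ / c₄ = 7.6000 / 0.9213 = 8.2492

8.25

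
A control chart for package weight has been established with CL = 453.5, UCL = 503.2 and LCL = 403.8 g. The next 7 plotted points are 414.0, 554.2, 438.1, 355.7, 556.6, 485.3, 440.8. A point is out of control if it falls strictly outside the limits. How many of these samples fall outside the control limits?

Compare each point to [403.8, 503.2]: sample 2 = 554.2 > UCL; sample 4 = 355.7 < LCL; sample 5 = 556.6 > UCL.

3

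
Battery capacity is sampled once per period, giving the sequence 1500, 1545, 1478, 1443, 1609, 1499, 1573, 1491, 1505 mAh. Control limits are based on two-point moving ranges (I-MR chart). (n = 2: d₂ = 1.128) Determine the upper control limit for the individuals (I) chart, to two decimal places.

1713.03

X̄ = (1500 + 1545 + 1478 + 1443 + 1609 + 1499 + 1573 + 1491 + 1505) / 9 = 1515.8889
Moving ranges: 45, 67, 35, 166, 110, 74, 82, 14; M̄R̄ = 593.0000 / 8 = 74.1250
UCL = X̄ + 3·M̄R̄/d₂ = 1515.8889 + 3 × 74.1250 / 1.128 = 1713.0298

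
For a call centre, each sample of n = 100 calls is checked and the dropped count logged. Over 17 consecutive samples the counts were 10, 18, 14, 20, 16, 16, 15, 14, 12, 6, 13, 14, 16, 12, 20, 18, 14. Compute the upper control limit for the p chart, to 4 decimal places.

p̄ = Σdᵢ / (k·n) = 248 / (17 × 100) = 0.14588
UCL = p̄ + 3·√(p̄(1−p̄)/n) = 0.14588 + 3 × √(0.14588×0.85412/100) = 0.14588 + 3 × 0.03530 = 0.25178

0.2518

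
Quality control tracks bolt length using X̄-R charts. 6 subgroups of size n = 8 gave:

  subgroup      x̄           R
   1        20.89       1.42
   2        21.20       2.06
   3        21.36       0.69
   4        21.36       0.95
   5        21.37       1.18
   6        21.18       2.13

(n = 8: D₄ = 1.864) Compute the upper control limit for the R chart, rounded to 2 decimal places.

2.62

R̄ = (1.42 + 2.06 + 0.69 + 0.95 + 1.18 + 2.13) / 6 = 8.4300 / 6 = 1.4050
UCL_R = D₄·R̄ = 1.864 × 1.4050 = 2.6189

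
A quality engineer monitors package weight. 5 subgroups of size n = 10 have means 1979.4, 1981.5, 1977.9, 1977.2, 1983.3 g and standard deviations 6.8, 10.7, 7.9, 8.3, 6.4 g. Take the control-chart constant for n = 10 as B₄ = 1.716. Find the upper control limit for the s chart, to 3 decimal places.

s̄ = (6.8 + 10.7 + 7.9 + 8.3 + 6.4) / 5 = 8.0200
UCL_s = B₄·s̄ = 1.716 × 8.0200 = 13.7623

13.762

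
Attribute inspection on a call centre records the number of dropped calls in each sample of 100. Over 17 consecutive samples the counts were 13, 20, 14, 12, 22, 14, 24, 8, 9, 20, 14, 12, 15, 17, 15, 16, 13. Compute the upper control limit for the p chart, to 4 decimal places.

0.2594

p̄ = Σdᵢ / (k·n) = 258 / (17 × 100) = 0.15176
UCL = p̄ + 3·√(p̄(1−p̄)/n) = 0.15176 + 3 × √(0.15176×0.84824/100) = 0.15176 + 3 × 0.03588 = 0.25940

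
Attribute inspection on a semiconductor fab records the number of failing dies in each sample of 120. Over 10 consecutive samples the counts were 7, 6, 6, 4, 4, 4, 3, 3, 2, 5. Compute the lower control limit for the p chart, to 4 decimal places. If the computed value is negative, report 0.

p̄ = Σdᵢ / (k·n) = 44 / (10 × 120) = 0.03667
LCL = p̄ − 3·√(p̄(1−p̄)/n) = 0.03667 − 3 × 0.01716 = -0.01480 → 0 (negative, so LCL = 0)

0.0000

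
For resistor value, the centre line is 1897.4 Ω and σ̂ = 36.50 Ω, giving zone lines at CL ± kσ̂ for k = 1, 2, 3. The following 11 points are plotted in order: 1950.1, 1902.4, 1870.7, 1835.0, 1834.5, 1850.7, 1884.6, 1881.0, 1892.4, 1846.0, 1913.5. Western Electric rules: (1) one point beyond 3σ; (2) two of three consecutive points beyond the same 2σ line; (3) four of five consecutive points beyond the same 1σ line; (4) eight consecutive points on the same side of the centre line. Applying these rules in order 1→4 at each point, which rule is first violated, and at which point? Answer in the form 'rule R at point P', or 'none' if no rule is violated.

Zone of each point (C = within 1σ̂, B = 1σ̂–2σ̂, A = 2σ̂–3σ̂, * = beyond 3σ̂; sign = side of CL): 1:+B, 2:+C, 3:-C, 4:-B, 5:-B, 6:-B, 7:-C, 8:-C, 9:-C, 10:-B, 11:+C
Rule 4 (eight consecutive points on the same side of the centre line) is satisfied at point 10.

rule 4 at point 10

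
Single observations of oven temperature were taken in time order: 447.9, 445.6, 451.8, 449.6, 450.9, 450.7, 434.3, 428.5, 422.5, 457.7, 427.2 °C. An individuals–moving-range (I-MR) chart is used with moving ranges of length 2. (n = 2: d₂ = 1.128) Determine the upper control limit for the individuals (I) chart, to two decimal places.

X̄ = (447.9 + 445.6 + 451.8 + 449.6 + 450.9 + 450.7 + 434.3 + 428.5 + 422.5 + 457.7 + 427.2) / 11 = 442.4273
Moving ranges: 2.3, 6.2, 2.2, 1.3, 0.2, 16.4, 5.8, 6.0, 35.2, 30.5; M̄R̄ = 106.1000 / 10 = 10.6100
UCL = X̄ + 3·M̄R̄/d₂ = 442.4273 + 3 × 10.6100 / 1.128 = 470.6454

470.65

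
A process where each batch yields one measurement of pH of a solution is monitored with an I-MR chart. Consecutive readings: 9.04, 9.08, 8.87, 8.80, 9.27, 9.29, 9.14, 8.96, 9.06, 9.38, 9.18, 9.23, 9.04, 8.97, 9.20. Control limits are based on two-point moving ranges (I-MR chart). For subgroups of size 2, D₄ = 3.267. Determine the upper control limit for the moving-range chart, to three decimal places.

0.537

Moving ranges: 0.04, 0.21, 0.07, 0.47, 0.02, 0.15, 0.18, 0.10, 0.32, 0.20, 0.05, 0.19, 0.07, 0.23; M̄R̄ = 2.3000 / 14 = 0.1643
UCL_MR = D₄·M̄R̄ = 3.267 × 0.1643 = 0.5367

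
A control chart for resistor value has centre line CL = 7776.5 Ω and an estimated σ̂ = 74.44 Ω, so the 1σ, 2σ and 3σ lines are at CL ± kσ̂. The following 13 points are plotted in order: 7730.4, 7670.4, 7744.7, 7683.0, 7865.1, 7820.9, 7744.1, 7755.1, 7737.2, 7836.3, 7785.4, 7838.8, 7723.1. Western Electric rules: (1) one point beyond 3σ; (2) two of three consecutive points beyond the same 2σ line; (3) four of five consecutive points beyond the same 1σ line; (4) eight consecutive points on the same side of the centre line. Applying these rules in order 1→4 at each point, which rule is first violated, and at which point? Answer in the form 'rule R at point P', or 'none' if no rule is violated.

Zone of each point (C = within 1σ̂, B = 1σ̂–2σ̂, A = 2σ̂–3σ̂, * = beyond 3σ̂; sign = side of CL): 1:-C, 2:-B, 3:-C, 4:-B, 5:+B, 6:+C, 7:-C, 8:-C, 9:-C, 10:+C, 11:+C, 12:+C, 13:-C
No rule fires across all 13 points.

none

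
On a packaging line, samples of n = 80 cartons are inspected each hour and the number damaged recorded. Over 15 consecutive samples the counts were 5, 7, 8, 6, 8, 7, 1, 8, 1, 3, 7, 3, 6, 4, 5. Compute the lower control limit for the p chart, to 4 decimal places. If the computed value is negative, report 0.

p̄ = Σdᵢ / (k·n) = 79 / (15 × 80) = 0.06583
LCL = p̄ − 3·√(p̄(1−p̄)/n) = 0.06583 − 3 × 0.02773 = -0.01735 → 0 (negative, so LCL = 0)

0.0000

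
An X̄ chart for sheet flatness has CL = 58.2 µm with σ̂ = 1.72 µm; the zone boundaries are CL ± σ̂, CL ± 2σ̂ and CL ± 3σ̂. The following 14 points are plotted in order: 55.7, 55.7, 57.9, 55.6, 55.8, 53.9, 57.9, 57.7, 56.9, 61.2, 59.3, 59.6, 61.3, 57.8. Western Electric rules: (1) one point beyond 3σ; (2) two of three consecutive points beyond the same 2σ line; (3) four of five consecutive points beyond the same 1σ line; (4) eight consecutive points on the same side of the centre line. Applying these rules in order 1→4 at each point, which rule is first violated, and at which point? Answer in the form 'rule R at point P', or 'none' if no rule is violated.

Zone of each point (C = within 1σ̂, B = 1σ̂–2σ̂, A = 2σ̂–3σ̂, * = beyond 3σ̂; sign = side of CL): 1:-B, 2:-B, 3:-C, 4:-B, 5:-B, 6:-A, 7:-C, 8:-C, 9:-C, 10:+B, 11:+C, 12:+C, 13:+B, 14:-C
Rule 3 (four of five consecutive points beyond the same 1σ limit) is satisfied at point 5.

rule 3 at point 5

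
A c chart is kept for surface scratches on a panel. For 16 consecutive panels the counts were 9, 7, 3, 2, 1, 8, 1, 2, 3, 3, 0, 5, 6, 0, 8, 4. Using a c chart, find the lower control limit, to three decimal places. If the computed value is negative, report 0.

c̄ = (9 + 7 + 3 + 2 + 1 + 8 + 1 + 2 + 3 + 3 + 0 + 5 + 6 + 0 + 8 + 4) / 16 = 62 / 16 = 3.8750
LCL = c̄ − 3√c̄ = 3.8750 − 3 × 1.9685 = -2.0305 → 0 (cannot be negative)

0.000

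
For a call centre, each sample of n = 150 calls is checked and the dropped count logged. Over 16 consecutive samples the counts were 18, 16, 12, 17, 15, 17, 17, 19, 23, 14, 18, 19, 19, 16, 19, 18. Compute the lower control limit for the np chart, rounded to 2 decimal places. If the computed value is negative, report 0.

p̄ = Σdᵢ / (k·n) = 277 / (16 × 150) = 0.11542
LCL = np̄ − 3·√(np̄(1−p̄)) = 17.3125 − 3 × 3.9134 = 5.5724

5.57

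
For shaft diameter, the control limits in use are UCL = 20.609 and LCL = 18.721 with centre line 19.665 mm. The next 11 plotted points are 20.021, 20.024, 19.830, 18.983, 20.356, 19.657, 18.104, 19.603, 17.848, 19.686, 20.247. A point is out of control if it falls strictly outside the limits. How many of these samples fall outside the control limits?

Compare each point to [18.721, 20.609]: sample 7 = 18.104 < LCL; sample 9 = 17.848 < LCL.

2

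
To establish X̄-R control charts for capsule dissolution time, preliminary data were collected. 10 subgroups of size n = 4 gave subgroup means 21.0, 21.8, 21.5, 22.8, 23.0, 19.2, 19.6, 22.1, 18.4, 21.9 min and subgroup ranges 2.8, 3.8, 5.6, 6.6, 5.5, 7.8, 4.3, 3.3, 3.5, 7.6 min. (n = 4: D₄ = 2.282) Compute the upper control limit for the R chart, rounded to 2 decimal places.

R̄ = (2.8 + 3.8 + 5.6 + 6.6 + 5.5 + 7.8 + 4.3 + 3.3 + 3.5 + 7.6) / 10 = 50.8000 / 10 = 5.0800
UCL_R = D₄·R̄ = 2.282 × 5.0800 = 11.5926

11.59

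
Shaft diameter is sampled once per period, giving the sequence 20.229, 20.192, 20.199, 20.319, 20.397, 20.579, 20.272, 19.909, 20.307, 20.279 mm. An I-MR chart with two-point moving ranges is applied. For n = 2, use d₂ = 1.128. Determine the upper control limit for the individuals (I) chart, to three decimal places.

X̄ = (20.229 + 20.192 + 20.199 + 20.319 + 20.397 + 20.579 + 20.272 + 19.909 + 20.307 + 20.279) / 10 = 20.2682
Moving ranges: 0.037, 0.007, 0.120, 0.078, 0.182, 0.307, 0.363, 0.398, 0.028; M̄R̄ = 1.5200 / 9 = 0.1689
UCL = X̄ + 3·M̄R̄/d₂ = 20.2682 + 3 × 0.1689 / 1.128 = 20.7174

20.717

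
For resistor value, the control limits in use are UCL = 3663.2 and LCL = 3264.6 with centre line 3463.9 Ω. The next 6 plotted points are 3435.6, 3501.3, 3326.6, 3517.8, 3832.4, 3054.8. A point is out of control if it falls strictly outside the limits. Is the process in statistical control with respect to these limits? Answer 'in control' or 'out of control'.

out of control

Compare each point to [3264.6, 3663.2]: sample 5 = 3832.4 > UCL; sample 6 = 3054.8 < LCL.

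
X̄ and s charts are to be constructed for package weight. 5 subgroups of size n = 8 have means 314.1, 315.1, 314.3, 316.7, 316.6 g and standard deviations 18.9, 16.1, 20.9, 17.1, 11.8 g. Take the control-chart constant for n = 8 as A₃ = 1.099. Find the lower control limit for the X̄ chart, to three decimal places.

296.721

X̄̄ = (314.1 + 315.1 + 314.3 + 316.7 + 316.6) / 5 = 315.3600
s̄ = (18.9 + 16.1 + 20.9 + 17.1 + 11.8) / 5 = 16.9600
LCL = X̄̄ − A₃·s̄ = 315.3600 − 1.099 × 16.9600 = 296.7210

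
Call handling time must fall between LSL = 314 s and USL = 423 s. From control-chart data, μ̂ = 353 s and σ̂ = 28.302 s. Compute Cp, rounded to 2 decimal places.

0.64

Cp = (USL − LSL) / (6σ̂) = (423 − 314) / (6 × 28.302) = 109.0000 / 169.8120 = 0.6419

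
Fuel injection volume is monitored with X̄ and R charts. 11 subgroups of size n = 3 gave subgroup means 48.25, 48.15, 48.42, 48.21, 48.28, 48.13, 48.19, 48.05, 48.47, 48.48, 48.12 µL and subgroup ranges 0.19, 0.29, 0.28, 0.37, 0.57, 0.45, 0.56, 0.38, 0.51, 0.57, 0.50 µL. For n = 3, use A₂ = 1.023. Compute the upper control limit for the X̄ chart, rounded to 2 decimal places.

X̄̄ = (48.25 + 48.15 + 48.42 + 48.21 + 48.28 + 48.13 + 48.19 + 48.05 + 48.47 + 48.48 + 48.12) / 11 = 530.7500 / 11 = 48.2500
R̄ = (0.19 + 0.29 + 0.28 + 0.37 + 0.57 + 0.45 + 0.56 + 0.38 + 0.51 + 0.57 + 0.50) / 11 = 4.6700 / 11 = 0.4245
UCL = X̄̄ + A₂·R̄ = 48.2500 + 1.023 × 0.4245 = 48.6843

48.68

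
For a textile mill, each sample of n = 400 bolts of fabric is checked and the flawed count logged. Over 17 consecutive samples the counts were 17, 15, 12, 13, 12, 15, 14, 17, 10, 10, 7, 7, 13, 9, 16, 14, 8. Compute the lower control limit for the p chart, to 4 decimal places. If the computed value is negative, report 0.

0.0048

p̄ = Σdᵢ / (k·n) = 209 / (17 × 400) = 0.03074
LCL = p̄ − 3·√(p̄(1−p̄)/n) = 0.03074 − 3 × 0.00863 = 0.00485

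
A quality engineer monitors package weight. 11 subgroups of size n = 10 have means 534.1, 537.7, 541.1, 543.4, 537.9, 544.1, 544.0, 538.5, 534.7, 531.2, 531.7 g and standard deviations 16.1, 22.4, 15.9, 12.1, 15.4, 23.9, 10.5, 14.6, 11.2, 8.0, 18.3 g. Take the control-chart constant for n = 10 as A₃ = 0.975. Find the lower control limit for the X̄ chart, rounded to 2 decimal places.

523.11

X̄̄ = (534.1 + 537.7 + 541.1 + 543.4 + 537.9 + 544.1 + 544.0 + 538.5 + 534.7 + 531.2 + 531.7) / 11 = 538.0364
s̄ = (16.1 + 22.4 + 15.9 + 12.1 + 15.4 + 23.9 + 10.5 + 14.6 + 11.2 + 8.0 + 18.3) / 11 = 15.3091
LCL = X̄̄ − A₃·s̄ = 538.0364 − 0.975 × 15.3091 = 523.1100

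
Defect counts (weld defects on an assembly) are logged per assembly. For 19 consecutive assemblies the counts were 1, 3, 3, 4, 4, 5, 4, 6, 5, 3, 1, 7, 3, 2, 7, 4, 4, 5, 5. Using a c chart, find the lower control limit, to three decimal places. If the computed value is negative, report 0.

c̄ = (1 + 3 + 3 + 4 + 4 + 5 + 4 + 6 + 5 + 3 + 1 + 7 + 3 + 2 + 7 + 4 + 4 + 5 + 5) / 19 = 76 / 19 = 4.0000
LCL = c̄ − 3√c̄ = 4.0000 − 3 × 2.0000 = -2.0000 → 0 (cannot be negative)

0.000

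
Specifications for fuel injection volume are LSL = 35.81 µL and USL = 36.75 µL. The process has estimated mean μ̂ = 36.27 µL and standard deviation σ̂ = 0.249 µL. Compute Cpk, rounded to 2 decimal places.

Cpu = (USL − μ̂) / (3σ̂) = (36.75 − 36.27) / (3 × 0.249) = 0.6426; Cpl = (μ̂ − LSL) / (3σ̂) = (36.27 − 35.81) / (3 × 0.249) = 0.6158; Cpk = min(Cpu, Cpl) = 0.6158

0.62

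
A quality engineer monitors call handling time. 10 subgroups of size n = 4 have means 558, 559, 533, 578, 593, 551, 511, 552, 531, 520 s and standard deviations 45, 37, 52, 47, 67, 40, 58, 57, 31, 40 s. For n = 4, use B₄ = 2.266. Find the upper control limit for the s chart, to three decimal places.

107.408

s̄ = (45 + 37 + 52 + 47 + 67 + 40 + 58 + 57 + 31 + 40) / 10 = 47.4000
UCL_s = B₄·s̄ = 2.266 × 47.4000 = 107.4084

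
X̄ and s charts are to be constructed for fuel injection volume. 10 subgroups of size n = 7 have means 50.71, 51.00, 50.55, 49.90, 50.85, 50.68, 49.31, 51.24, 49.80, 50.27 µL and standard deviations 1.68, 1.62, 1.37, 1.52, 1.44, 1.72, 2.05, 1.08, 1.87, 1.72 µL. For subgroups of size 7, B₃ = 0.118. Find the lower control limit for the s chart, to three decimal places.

s̄ = (1.68 + 1.62 + 1.37 + 1.52 + 1.44 + 1.72 + 2.05 + 1.08 + 1.87 + 1.72) / 10 = 1.6070
LCL_s = B₃·s̄ = 0.118 × 1.6070 = 0.1896

0.190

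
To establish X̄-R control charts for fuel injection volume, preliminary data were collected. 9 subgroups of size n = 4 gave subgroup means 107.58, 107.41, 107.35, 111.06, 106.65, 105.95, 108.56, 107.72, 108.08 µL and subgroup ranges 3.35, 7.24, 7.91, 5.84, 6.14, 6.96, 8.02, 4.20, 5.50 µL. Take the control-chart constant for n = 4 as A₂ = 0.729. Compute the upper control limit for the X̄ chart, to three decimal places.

112.286

X̄̄ = (107.58 + 107.41 + 107.35 + 111.06 + 106.65 + 105.95 + 108.56 + 107.72 + 108.08) / 9 = 970.3600 / 9 = 107.8178
R̄ = (3.35 + 7.24 + 7.91 + 5.84 + 6.14 + 6.96 + 8.02 + 4.20 + 5.50) / 9 = 55.1600 / 9 = 6.1289
UCL = X̄̄ + A₂·R̄ = 107.8178 + 0.729 × 6.1289 = 112.2857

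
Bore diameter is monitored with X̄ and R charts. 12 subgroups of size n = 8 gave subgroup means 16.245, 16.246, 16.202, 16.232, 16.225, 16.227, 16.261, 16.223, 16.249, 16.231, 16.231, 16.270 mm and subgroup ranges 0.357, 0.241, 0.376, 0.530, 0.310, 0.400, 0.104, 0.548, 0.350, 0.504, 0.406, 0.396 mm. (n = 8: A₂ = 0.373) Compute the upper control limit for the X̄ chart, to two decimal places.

16.38

X̄̄ = (16.245 + 16.246 + 16.202 + 16.232 + 16.225 + 16.227 + 16.261 + 16.223 + 16.249 + 16.231 + 16.231 + 16.270) / 12 = 194.8420 / 12 = 16.2368
R̄ = (0.357 + 0.241 + 0.376 + 0.530 + 0.310 + 0.400 + 0.104 + 0.548 + 0.350 + 0.504 + 0.406 + 0.396) / 12 = 4.5220 / 12 = 0.3768
UCL = X̄̄ + A₂·R̄ = 16.2368 + 0.373 × 0.3768 = 16.3774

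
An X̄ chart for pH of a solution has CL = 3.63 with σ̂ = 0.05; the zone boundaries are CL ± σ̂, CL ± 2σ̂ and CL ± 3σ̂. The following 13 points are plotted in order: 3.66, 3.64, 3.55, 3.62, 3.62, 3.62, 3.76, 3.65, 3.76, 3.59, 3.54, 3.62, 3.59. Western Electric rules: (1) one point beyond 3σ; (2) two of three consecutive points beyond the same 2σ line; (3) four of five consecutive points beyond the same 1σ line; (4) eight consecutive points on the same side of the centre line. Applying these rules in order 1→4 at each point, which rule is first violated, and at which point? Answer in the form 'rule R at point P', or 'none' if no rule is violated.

rule 2 at point 9

Zone of each point (C = within 1σ̂, B = 1σ̂–2σ̂, A = 2σ̂–3σ̂, * = beyond 3σ̂; sign = side of CL): 1:+C, 2:+C, 3:-B, 4:-C, 5:-C, 6:-C, 7:+A, 8:+C, 9:+A, 10:-C, 11:-B, 12:-C, 13:-C
Rule 2 (two of three consecutive points beyond the same 2σ limit) is satisfied at point 9.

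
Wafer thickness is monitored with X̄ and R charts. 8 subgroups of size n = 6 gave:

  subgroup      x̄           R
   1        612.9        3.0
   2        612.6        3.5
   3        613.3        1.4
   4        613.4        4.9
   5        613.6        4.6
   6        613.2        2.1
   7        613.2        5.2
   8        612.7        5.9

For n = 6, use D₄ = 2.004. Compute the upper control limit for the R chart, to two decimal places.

7.67

R̄ = (3.0 + 3.5 + 1.4 + 4.9 + 4.6 + 2.1 + 5.2 + 5.9) / 8 = 30.6000 / 8 = 3.8250
UCL_R = D₄·R̄ = 2.004 × 3.8250 = 7.6653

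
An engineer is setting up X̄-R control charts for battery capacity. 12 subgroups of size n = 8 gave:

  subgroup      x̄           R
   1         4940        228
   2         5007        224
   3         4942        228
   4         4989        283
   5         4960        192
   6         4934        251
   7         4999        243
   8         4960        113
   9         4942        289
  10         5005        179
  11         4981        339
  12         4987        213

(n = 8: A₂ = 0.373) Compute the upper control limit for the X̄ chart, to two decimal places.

5056.97

X̄̄ = (4940 + 5007 + 4942 + 4989 + 4960 + 4934 + 4999 + 4960 + 4942 + 5005 + 4981 + 4987) / 12 = 59646.0000 / 12 = 4970.5000
R̄ = (228 + 224 + 228 + 283 + 192 + 251 + 243 + 113 + 289 + 179 + 339 + 213) / 12 = 2782.0000 / 12 = 231.8333
UCL = X̄̄ + A₂·R̄ = 4970.5000 + 0.373 × 231.8333 = 5056.9738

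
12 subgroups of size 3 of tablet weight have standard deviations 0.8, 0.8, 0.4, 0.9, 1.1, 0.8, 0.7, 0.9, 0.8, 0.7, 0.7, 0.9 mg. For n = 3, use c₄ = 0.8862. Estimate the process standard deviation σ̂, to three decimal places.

s̄ = (0.8 + 0.8 + 0.4 + 0.9 + 1.1 + 0.8 + 0.7 + 0.9 + 0.8 + 0.7 + 0.7 + 0.9) / 12 = 0.7917
σ̂ = s̄ / c₄ = 0.7917 / 0.8862 = 0.8933

0.893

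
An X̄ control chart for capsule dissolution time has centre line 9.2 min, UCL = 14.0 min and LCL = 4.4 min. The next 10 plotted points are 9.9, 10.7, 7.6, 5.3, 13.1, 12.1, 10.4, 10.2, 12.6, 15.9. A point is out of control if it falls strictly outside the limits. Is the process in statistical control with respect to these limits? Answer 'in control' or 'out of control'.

out of control

Compare each point to [4.4, 14.0]: sample 10 = 15.9 > UCL.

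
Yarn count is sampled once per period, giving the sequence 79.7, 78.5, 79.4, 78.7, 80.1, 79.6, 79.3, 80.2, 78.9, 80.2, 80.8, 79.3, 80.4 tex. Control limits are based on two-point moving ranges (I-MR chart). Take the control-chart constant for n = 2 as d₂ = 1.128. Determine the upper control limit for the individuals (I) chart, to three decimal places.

X̄ = (79.7 + 78.5 + 79.4 + 78.7 + 80.1 + 79.6 + 79.3 + 80.2 + 78.9 + 80.2 + 80.8 + 79.3 + 80.4) / 13 = 79.6231
Moving ranges: 1.2, 0.9, 0.7, 1.4, 0.5, 0.3, 0.9, 1.3, 1.3, 0.6, 1.5, 1.1; M̄R̄ = 11.7000 / 12 = 0.9750
UCL = X̄ + 3·M̄R̄/d₂ = 79.6231 + 3 × 0.9750 / 1.128 = 82.2162

82.216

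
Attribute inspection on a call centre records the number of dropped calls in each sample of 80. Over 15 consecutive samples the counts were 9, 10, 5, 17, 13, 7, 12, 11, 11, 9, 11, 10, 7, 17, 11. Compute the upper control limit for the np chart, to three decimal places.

p̄ = Σdᵢ / (k·n) = 160 / (15 × 80) = 0.13333
UCL = np̄ + 3·√(np̄(1−p̄)) = 10.6667 + 3 × √(10.6667×0.86667) = 10.6667 + 3 × 3.0405 = 19.7881

19.788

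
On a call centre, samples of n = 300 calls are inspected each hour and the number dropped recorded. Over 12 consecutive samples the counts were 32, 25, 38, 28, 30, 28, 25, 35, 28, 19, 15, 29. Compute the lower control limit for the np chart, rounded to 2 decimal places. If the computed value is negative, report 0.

p̄ = Σdᵢ / (k·n) = 332 / (12 × 300) = 0.09222
LCL = np̄ − 3·√(np̄(1−p̄)) = 27.6667 − 3 × 5.0115 = 12.6322

12.63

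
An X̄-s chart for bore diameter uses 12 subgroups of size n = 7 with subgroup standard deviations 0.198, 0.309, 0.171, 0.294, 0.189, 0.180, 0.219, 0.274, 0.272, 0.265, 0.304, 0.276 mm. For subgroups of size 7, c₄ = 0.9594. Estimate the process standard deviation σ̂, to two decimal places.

s̄ = (0.198 + 0.309 + 0.171 + 0.294 + 0.189 + 0.180 + 0.219 + 0.274 + 0.272 + 0.265 + 0.304 + 0.276) / 12 = 0.2459
σ̂ = s̄ / c₄ = 0.2459 / 0.9594 = 0.2563

0.26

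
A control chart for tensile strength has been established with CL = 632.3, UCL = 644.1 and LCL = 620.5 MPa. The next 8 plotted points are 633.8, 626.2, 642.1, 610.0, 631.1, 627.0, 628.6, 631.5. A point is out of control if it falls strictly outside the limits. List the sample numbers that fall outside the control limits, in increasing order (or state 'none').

Compare each point to [620.5, 644.1]: sample 4 = 610.0 < LCL.

4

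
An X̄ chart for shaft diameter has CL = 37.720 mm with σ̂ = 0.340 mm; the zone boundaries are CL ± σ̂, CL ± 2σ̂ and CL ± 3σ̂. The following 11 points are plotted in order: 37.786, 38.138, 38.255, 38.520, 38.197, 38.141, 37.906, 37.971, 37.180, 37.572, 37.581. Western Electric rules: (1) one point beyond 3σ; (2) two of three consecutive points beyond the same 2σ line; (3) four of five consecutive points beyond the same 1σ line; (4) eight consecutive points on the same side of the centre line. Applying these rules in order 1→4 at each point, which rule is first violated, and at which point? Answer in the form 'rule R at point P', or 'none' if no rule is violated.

rule 3 at point 5

Zone of each point (C = within 1σ̂, B = 1σ̂–2σ̂, A = 2σ̂–3σ̂, * = beyond 3σ̂; sign = side of CL): 1:+C, 2:+B, 3:+B, 4:+A, 5:+B, 6:+B, 7:+C, 8:+C, 9:-B, 10:-C, 11:-C
Rule 3 (four of five consecutive points beyond the same 1σ limit) is satisfied at point 5.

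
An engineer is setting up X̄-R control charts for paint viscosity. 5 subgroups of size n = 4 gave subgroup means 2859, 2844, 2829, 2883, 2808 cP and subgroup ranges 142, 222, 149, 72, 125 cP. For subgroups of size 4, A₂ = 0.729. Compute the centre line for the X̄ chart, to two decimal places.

2844.60

X̄̄ = (2859 + 2844 + 2829 + 2883 + 2808) / 5 = 14223.0000 / 5 = 2844.6000
CL = X̄̄ = 2844.6000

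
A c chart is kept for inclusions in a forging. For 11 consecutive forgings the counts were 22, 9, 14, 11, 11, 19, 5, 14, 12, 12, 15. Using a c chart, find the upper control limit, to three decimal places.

c̄ = (22 + 9 + 14 + 11 + 11 + 19 + 5 + 14 + 12 + 12 + 15) / 11 = 144 / 11 = 13.0909
UCL = c̄ + 3√c̄ = 13.0909 + 3 × √13.0909 = 13.0909 + 3 × 3.6181 = 23.9453

23.945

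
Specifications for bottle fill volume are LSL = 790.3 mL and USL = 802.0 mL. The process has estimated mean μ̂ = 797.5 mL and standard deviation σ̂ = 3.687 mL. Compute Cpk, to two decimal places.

Cpu = (USL − μ̂) / (3σ̂) = (802.0 − 797.5) / (3 × 3.687) = 0.4068; Cpl = (μ̂ − LSL) / (3σ̂) = (797.5 − 790.3) / (3 × 3.687) = 0.6509; Cpk = min(Cpu, Cpl) = 0.4068

0.41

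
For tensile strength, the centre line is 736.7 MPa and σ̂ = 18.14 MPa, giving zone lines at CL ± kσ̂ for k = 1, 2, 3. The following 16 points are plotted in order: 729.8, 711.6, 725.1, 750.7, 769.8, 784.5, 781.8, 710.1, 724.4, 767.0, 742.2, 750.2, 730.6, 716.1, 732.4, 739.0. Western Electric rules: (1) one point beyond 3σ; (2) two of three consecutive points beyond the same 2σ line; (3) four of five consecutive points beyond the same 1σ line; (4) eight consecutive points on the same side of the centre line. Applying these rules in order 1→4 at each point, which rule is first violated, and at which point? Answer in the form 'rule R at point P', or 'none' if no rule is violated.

Zone of each point (C = within 1σ̂, B = 1σ̂–2σ̂, A = 2σ̂–3σ̂, * = beyond 3σ̂; sign = side of CL): 1:-C, 2:-B, 3:-C, 4:+C, 5:+B, 6:+A, 7:+A, 8:-B, 9:-C, 10:+B, 11:+C, 12:+C, 13:-C, 14:-B, 15:-C, 16:+C
Rule 2 (two of three consecutive points beyond the same 2σ limit) is satisfied at point 7.

rule 2 at point 7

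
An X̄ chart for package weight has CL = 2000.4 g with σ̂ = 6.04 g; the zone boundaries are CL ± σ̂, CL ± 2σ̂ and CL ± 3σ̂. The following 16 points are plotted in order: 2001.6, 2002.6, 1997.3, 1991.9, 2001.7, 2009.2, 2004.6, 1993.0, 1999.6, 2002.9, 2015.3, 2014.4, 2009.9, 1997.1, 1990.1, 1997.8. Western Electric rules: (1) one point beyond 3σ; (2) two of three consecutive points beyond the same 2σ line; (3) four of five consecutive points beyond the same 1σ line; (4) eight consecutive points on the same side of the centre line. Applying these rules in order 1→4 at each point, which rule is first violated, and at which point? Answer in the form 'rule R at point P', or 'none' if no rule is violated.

rule 2 at point 12

Zone of each point (C = within 1σ̂, B = 1σ̂–2σ̂, A = 2σ̂–3σ̂, * = beyond 3σ̂; sign = side of CL): 1:+C, 2:+C, 3:-C, 4:-B, 5:+C, 6:+B, 7:+C, 8:-B, 9:-C, 10:+C, 11:+A, 12:+A, 13:+B, 14:-C, 15:-B, 16:-C
Rule 2 (two of three consecutive points beyond the same 2σ limit) is satisfied at point 12.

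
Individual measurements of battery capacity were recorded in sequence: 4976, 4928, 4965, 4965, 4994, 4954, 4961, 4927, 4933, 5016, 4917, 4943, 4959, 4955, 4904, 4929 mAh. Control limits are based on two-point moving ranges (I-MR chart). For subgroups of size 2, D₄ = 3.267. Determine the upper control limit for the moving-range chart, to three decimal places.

Moving ranges: 48, 37, 0, 29, 40, 7, 34, 6, 83, 99, 26, 16, 4, 51, 25; M̄R̄ = 505.0000 / 15 = 33.6667
UCL_MR = D₄·M̄R̄ = 3.267 × 33.6667 = 109.9890

109.989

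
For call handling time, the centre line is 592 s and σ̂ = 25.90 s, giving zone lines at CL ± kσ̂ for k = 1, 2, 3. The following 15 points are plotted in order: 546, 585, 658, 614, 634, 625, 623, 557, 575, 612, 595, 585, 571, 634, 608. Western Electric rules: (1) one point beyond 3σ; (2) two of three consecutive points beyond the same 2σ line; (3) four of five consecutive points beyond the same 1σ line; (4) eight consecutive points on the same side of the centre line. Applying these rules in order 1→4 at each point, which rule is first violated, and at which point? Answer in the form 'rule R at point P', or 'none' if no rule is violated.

rule 3 at point 7

Zone of each point (C = within 1σ̂, B = 1σ̂–2σ̂, A = 2σ̂–3σ̂, * = beyond 3σ̂; sign = side of CL): 1:-B, 2:-C, 3:+A, 4:+C, 5:+B, 6:+B, 7:+B, 8:-B, 9:-C, 10:+C, 11:+C, 12:-C, 13:-C, 14:+B, 15:+C
Rule 3 (four of five consecutive points beyond the same 1σ limit) is satisfied at point 7.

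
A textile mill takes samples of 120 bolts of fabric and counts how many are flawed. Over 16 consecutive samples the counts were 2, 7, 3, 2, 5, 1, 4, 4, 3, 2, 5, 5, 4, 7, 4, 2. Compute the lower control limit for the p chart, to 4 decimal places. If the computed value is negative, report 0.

p̄ = Σdᵢ / (k·n) = 60 / (16 × 120) = 0.03125
LCL = p̄ − 3·√(p̄(1−p̄)/n) = 0.03125 − 3 × 0.01588 = -0.01640 → 0 (negative, so LCL = 0)

0.0000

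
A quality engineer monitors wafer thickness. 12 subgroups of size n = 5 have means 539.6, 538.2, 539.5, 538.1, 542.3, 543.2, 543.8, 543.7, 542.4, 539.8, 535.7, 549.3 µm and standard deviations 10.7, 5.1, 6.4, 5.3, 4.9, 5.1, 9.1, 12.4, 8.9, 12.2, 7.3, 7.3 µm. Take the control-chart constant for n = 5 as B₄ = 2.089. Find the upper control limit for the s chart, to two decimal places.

16.49

s̄ = (10.7 + 5.1 + 6.4 + 5.3 + 4.9 + 5.1 + 9.1 + 12.4 + 8.9 + 12.2 + 7.3 + 7.3) / 12 = 7.8917
UCL_s = B₄·s̄ = 2.089 × 7.8917 = 16.4857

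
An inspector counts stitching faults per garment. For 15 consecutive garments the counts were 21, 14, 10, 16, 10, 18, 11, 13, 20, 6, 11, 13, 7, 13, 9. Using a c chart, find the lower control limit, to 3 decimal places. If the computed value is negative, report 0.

2.067

c̄ = (21 + 14 + 10 + 16 + 10 + 18 + 11 + 13 + 20 + 6 + 11 + 13 + 7 + 13 + 9) / 15 = 192 / 15 = 12.8000
LCL = c̄ − 3√c̄ = 12.8000 − 3 × 3.5777 = 2.0669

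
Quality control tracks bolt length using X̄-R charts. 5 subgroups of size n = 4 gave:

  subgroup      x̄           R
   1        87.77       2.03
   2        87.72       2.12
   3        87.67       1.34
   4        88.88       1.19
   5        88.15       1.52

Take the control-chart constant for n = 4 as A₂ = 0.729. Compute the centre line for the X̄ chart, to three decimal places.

88.038

X̄̄ = (87.77 + 87.72 + 87.67 + 88.88 + 88.15) / 5 = 440.1900 / 5 = 88.0380
CL = X̄̄ = 88.0380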